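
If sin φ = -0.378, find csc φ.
csc φ = 1/sin φ = -2.646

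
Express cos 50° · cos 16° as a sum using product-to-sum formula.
cos 50° cos 16° = (1/2)[cos(50°-16°) + cos(50°+16°)]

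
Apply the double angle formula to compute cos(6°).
cos(6°) = cos²3° - sin²3° = 0.9945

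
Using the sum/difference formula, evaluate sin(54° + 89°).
sin(54° + 89°) = sin 54° cos 89° + cos 54° sin 89° = 0.6018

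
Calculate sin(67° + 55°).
sin(67° + 55°) = sin 67° cos 55° + cos 67° sin 55° = 0.848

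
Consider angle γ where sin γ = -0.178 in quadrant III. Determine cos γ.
cos γ = ±√(1 - sin²γ) = -0.984 (negative in QIII)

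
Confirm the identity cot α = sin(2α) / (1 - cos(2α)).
RHS = 2 sin α cos α / (2sin²α) = cos α/sin α = cot α = LHS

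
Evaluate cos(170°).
cos(170°) = -0.9848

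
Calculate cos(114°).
cos(114°) = -0.4067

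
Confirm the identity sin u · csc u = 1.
LHS = sin u · (1/sin u) = 1 = RHS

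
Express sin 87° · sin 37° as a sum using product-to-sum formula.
sin 87° sin 37° = (1/2)[cos(87°-37°) - cos(87°+37°)]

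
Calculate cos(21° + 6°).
cos(21° + 6°) = cos 21° cos 6° - sin 21° sin 6° = 0.891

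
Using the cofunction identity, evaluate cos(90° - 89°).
cos(90° - 89°) = sin(89°) = 0.9998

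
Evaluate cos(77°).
cos(77°) = 0.225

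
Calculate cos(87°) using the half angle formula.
cos(87°) = √((1 + cos 174°)/2) = 0.05234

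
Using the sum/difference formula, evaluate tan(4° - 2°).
tan(4° - 2°) = (tan 4° - tan 2°)/(1 + tan 4° tan 2°) = 0.03492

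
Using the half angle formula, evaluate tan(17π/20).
tan(17π/20) = sin 17π/10 / (1 + cos 17π/10) = -0.5095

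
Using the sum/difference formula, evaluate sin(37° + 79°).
sin(37° + 79°) = sin 37° cos 79° + cos 37° sin 79° = 0.8988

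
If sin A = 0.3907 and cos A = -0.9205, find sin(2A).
sin(2A) = 2 sin A cos A = -0.7193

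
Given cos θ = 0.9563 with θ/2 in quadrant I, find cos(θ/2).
cos(θ/2) = ±√((1 + cos θ)/2); positive since θ/2 ∈ QI, so cos(θ/2) = 0.989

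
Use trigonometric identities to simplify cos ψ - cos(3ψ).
cos ψ - cos(3ψ) = 2 sin(2ψ) sin ψ (using Sum-to-product)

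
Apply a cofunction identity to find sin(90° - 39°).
sin(90° - 39°) = cos(39°) = 0.7771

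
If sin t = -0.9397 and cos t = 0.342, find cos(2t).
cos(2t) = cos²t - sin²t = -0.7661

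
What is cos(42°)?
cos(42°) = 0.7431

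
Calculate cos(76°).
cos(76°) = 0.2419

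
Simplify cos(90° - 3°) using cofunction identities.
cos(90° - 3°) = sin(3°)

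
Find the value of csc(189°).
csc(189°) = -6.392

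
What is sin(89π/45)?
sin(89π/45) = -0.06976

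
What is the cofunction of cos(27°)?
cos(27°) = sin(90° - 27°) = sin(63°)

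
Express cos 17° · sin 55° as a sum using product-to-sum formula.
cos 17° sin 55° = (1/2)[sin(17°+55°) - sin(17°-55°)]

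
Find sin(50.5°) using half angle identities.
sin(50.5°) = √((1 - cos 101°)/2) = 0.7716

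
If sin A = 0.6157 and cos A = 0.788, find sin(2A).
sin(2A) = 2 sin A cos A = 0.9703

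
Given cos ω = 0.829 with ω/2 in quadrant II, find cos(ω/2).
cos(ω/2) = ±√((1 + cos ω)/2); negative since ω/2 ∈ QII, so cos(ω/2) = -0.9563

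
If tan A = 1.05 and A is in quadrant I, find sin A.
sin A = 0.7241 (using tan²A + 1 = sec²A)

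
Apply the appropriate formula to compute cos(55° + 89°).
cos(55° + 89°) = cos 55° cos 89° - sin 55° sin 89° = -0.809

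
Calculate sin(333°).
sin(333°) = -0.454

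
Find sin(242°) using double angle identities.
sin(242°) = 2 sin 121° cos 121° = -0.8829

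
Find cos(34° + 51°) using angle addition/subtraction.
cos(34° + 51°) = cos 34° cos 51° - sin 34° sin 51° = 0.08716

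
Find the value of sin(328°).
sin(328°) = -0.5299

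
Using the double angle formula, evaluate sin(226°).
sin(226°) = 2 sin 113° cos 113° = -0.7193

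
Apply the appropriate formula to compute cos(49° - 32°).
cos(49° - 32°) = cos 49° cos 32° + sin 49° sin 32° = 0.9563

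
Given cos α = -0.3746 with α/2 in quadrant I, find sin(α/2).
sin(α/2) = ±√((1 - cos α)/2); positive since α/2 ∈ QI, so sin(α/2) = 0.829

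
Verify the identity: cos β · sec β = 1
LHS = cos β · (1/cos β) = 1 = RHS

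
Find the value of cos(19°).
cos(19°) = 0.9455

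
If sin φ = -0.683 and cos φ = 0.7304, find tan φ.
tan φ = sin φ / cos φ = -0.9351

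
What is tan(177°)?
tan(177°) = -0.05241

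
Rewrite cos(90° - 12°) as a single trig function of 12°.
cos(90° - 12°) = sin(12°)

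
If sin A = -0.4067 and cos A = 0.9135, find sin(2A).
sin(2A) = 2 sin A cos A = -0.743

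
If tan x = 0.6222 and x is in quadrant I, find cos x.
cos x = 0.8491 (using tan²x + 1 = sec²x)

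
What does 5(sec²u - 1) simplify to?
5(sec²u - 1) = 5(tan²u) (using Pythagorean identity)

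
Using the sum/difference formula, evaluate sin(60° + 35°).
sin(60° + 35°) = sin 60° cos 35° + cos 60° sin 35° = 0.9962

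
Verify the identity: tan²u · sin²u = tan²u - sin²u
RHS = sin²u/cos²u - sin²u = sin²u(1/cos²u - 1) = sin²u · (1 - cos²u)/cos²u = sin²u · sin²u/cos²u = sin²u · tan²u = LHS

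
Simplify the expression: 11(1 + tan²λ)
11(1 + tan²λ) = 11(sec²λ) (using Pythagorean identity)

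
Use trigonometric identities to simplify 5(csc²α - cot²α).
5(csc²α - cot²α) = 5 (using Pythagorean identity)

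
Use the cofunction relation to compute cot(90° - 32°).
cot(90° - 32°) = tan(32°) = 0.6249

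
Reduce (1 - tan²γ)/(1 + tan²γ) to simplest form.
(1 - tan²γ)/(1 + tan²γ) = cos(2γ) (using Double angle)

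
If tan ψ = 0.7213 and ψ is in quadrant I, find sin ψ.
sin ψ = 0.585 (using tan²ψ + 1 = sec²ψ)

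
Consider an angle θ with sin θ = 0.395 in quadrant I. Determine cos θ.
cos θ = √(1 - sin²θ) = 0.9187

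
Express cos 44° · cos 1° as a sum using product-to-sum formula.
cos 44° cos 1° = (1/2)[cos(44°-1°) + cos(44°+1°)]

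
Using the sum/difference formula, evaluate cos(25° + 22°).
cos(25° + 22°) = cos 25° cos 22° - sin 25° sin 22° = 0.682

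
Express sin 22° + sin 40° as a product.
sin 22° + sin 40° = 2 sin(31°) cos(-9°)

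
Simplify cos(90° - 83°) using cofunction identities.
cos(90° - 83°) = sin(83°)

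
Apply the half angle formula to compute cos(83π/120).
cos(83π/120) = -√((1 + cos 83π/60)/2) = -0.5664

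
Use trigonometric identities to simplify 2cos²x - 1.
2cos²x - 1 = cos(2x) (using Double angle)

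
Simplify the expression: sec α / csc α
sec α / csc α = tan α (using Reciprocal identities)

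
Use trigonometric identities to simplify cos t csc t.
cos t csc t = cot t (using Reciprocal + quotient)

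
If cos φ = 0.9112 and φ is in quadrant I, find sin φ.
sin φ = 0.412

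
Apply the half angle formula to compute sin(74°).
sin(74°) = √((1 - cos 148°)/2) = 0.9613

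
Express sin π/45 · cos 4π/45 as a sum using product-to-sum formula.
sin π/45 cos 4π/45 = (1/2)[sin(π/45+4π/45) + sin(π/45-4π/45)]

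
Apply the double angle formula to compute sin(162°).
sin(162°) = 2 sin 81° cos 81° = 0.309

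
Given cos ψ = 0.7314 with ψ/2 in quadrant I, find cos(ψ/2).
cos(ψ/2) = ±√((1 + cos ψ)/2); positive since ψ/2 ∈ QI, so cos(ψ/2) = 0.9304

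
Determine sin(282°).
sin(282°) = -0.9781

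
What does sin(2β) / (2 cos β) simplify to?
sin(2β) / (2 cos β) = sin β (using Double angle)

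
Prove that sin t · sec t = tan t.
LHS = sin t · (1/cos t) = sin t/cos t = tan t = RHS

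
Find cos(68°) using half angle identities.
cos(68°) = √((1 + cos 136°)/2) = 0.3746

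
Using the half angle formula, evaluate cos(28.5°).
cos(28.5°) = √((1 + cos 57°)/2) = 0.8788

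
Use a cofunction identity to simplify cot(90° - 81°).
cot(90° - 81°) = tan(81°)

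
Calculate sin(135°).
sin(135°) = √2/2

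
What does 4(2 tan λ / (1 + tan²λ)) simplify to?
4(2 tan λ / (1 + tan²λ)) = 4(sin(2λ)) (using Double angle)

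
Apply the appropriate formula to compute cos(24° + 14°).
cos(24° + 14°) = cos 24° cos 14° - sin 24° sin 14° = 0.788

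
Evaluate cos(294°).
cos(294°) = 0.4067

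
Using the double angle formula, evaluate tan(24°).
tan(24°) = 2 tan 12° / (1 - tan²12°) = 0.4452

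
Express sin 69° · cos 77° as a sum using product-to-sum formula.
sin 69° cos 77° = (1/2)[sin(69°+77°) + sin(69°-77°)]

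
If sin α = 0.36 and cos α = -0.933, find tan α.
tan α = sin α / cos α = -0.3859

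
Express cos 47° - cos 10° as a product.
cos 47° - cos 10° = -2 sin(28.5°) sin(18.5°)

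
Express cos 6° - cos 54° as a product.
cos 6° - cos 54° = -2 sin(30°) sin(-24°)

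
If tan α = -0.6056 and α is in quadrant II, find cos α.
cos α = -0.8554 (using tan²α + 1 = sec²α)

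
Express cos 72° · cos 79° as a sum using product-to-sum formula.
cos 72° cos 79° = (1/2)[cos(72°-79°) + cos(72°+79°)]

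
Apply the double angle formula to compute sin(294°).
sin(294°) = 2 sin 147° cos 147° = -0.9135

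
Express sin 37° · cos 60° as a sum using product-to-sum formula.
sin 37° cos 60° = (1/2)[sin(37°+60°) + sin(37°-60°)]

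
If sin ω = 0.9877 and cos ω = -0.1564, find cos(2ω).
cos(2ω) = cos²ω - sin²ω = -0.9511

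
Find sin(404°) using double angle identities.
sin(404°) = 2 sin 202° cos 202° = 0.6947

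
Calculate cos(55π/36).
cos(55π/36) = 0.08716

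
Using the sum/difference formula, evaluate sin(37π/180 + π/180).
sin(37π/180 + π/180) = sin 37π/180 cos π/180 + cos 37π/180 sin π/180 = 0.6157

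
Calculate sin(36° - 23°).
sin(36° - 23°) = sin 36° cos 23° - cos 36° sin 23° = 0.225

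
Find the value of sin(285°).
sin(285°) = -(√6+√2)/4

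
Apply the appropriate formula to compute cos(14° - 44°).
cos(14° - 44°) = cos 14° cos 44° + sin 14° sin 44° = √3/2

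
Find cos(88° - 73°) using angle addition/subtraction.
cos(88° - 73°) = cos 88° cos 73° + sin 88° sin 73° = (√6+√2)/4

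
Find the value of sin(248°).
sin(248°) = -0.9272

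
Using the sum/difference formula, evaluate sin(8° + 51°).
sin(8° + 51°) = sin 8° cos 51° + cos 8° sin 51° = 0.8572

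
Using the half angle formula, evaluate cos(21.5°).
cos(21.5°) = √((1 + cos 43°)/2) = 0.9304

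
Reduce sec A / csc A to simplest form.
sec A / csc A = tan A (using Reciprocal identities)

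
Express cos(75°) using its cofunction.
cos(75°) = sin(90° - 75°) = sin(15°)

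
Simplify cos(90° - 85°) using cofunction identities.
cos(90° - 85°) = sin(85°)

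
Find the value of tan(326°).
tan(326°) = -0.6745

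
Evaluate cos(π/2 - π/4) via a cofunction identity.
cos(π/2 - π/4) = sin(π/4) = √2/2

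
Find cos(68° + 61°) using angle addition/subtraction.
cos(68° + 61°) = cos 68° cos 61° - sin 68° sin 61° = -0.6293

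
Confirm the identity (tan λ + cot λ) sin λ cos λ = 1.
LHS = (sin λ/cos λ + cos λ/sin λ) sin λ cos λ = ((sin²λ + cos²λ)/(sin λ cos λ)) · sin λ cos λ = sin²λ + cos²λ = 1 = RHS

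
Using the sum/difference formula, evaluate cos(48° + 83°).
cos(48° + 83°) = cos 48° cos 83° - sin 48° sin 83° = -0.6561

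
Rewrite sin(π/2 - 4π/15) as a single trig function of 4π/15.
sin(π/2 - 4π/15) = cos(4π/15)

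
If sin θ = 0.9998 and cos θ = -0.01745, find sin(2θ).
sin(2θ) = 2 sin θ cos θ = -0.03489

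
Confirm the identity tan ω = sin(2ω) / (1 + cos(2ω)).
RHS = 2 sin ω cos ω / (2cos²ω) = sin ω/cos ω = tan ω = LHS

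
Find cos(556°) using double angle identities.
cos(556°) = cos²278° - sin²278° = -0.9613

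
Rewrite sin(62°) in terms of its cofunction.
sin(62°) = cos(90° - 62°) = cos(28°)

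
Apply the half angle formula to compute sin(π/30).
sin(π/30) = √((1 - cos π/15)/2) = 0.1045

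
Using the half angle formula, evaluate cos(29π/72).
cos(29π/72) = √((1 + cos 29π/36)/2) = 0.3007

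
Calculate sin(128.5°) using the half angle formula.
sin(128.5°) = √((1 - cos 257°)/2) = 0.7826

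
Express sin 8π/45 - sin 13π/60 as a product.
sin 8π/45 - sin 13π/60 = 2 cos(71π/360) sin(-7π/360)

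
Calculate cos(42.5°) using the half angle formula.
cos(42.5°) = √((1 + cos 85°)/2) = 0.7373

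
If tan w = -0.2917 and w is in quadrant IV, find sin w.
sin w = -0.28 (using tan²w + 1 = sec²w)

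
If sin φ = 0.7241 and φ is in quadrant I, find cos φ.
cos φ = 0.6897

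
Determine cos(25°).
cos(25°) = 0.9063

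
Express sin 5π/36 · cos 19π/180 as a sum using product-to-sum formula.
sin 5π/36 cos 19π/180 = (1/2)[sin(5π/36+19π/180) + sin(5π/36-19π/180)]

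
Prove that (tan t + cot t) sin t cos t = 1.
LHS = (sin t/cos t + cos t/sin t) sin t cos t = ((sin²t + cos²t)/(sin t cos t)) · sin t cos t = sin²t + cos²t = 1 = RHS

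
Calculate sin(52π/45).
sin(52π/45) = -0.4695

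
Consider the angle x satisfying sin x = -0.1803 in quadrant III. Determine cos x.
cos x = ±√(1 - sin²x) = -0.9836 (negative in QIII)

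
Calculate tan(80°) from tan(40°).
tan(80°) = 2 tan 40° / (1 - tan²40°) = 5.671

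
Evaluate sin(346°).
sin(346°) = -0.2419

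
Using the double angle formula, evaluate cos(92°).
cos(92°) = cos²46° - sin²46° = -0.0349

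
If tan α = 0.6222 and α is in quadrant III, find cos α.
cos α = -0.8491 (using tan²α + 1 = sec²α)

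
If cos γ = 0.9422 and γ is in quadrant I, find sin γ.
sin γ = 0.3351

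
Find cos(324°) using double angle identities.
cos(324°) = cos²162° - sin²162° = 0.809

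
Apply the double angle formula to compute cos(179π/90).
cos(179π/90) = 2cos²179π/180 - 1 = 0.9994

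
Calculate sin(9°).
sin(9°) = 0.1564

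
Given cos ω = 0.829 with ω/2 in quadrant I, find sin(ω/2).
sin(ω/2) = ±√((1 - cos ω)/2); positive since ω/2 ∈ QI, so sin(ω/2) = 0.2924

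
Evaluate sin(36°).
sin(36°) = 0.5878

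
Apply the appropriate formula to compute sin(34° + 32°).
sin(34° + 32°) = sin 34° cos 32° + cos 34° sin 32° = 0.9135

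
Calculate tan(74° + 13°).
tan(74° + 13°) = (tan 74° + tan 13°)/(1 - tan 74° tan 13°) = 19.08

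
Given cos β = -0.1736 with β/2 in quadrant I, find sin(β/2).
sin(β/2) = ±√((1 - cos β)/2); positive since β/2 ∈ QI, so sin(β/2) = 0.766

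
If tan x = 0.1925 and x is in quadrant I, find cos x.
cos x = 0.982 (using tan²x + 1 = sec²x)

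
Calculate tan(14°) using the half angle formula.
tan(14°) = sin 28° / (1 + cos 28°) = 0.2493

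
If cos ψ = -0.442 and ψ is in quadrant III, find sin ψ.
sin ψ = -0.897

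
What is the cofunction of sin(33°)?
sin(33°) = cos(90° - 33°) = cos(57°)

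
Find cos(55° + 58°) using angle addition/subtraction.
cos(55° + 58°) = cos 55° cos 58° - sin 55° sin 58° = -0.3907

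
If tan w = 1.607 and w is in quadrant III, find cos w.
cos w = -0.5283 (using tan²w + 1 = sec²w)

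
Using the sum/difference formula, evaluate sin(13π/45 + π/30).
sin(13π/45 + π/30) = sin 13π/45 cos π/30 + cos 13π/45 sin π/30 = 0.848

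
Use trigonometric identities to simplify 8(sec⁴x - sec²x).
8(sec⁴x - sec²x) = 8(tan⁴x + tan²x) (using Pythagorean)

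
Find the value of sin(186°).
sin(186°) = -0.1045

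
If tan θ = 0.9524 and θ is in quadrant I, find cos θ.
cos θ = 0.7241 (using tan²θ + 1 = sec²θ)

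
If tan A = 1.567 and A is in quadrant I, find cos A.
cos A = 0.538 (using tan²A + 1 = sec²A)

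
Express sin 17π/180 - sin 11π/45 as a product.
sin 17π/180 - sin 11π/45 = 2 cos(61π/360) sin(-3π/40)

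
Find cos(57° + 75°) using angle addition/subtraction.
cos(57° + 75°) = cos 57° cos 75° - sin 57° sin 75° = -0.6691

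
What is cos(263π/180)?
cos(263π/180) = -0.1219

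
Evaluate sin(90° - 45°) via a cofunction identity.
sin(90° - 45°) = cos(45°) = √2/2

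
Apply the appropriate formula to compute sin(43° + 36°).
sin(43° + 36°) = sin 43° cos 36° + cos 43° sin 36° = 0.9816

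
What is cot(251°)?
cot(251°) = 0.3443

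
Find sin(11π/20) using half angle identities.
sin(11π/20) = √((1 - cos 11π/10)/2) = 0.9877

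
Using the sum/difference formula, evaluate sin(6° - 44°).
sin(6° - 44°) = sin 6° cos 44° - cos 6° sin 44° = -0.6157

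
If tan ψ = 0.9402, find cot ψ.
cot ψ = 1/tan ψ = 1.064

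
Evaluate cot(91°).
cot(91°) = -0.01746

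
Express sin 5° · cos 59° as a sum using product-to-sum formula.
sin 5° cos 59° = (1/2)[sin(5°+59°) + sin(5°-59°)]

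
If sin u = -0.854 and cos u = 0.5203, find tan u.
tan u = sin u / cos u = -1.641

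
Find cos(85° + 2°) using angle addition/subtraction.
cos(85° + 2°) = cos 85° cos 2° - sin 85° sin 2° = 0.05234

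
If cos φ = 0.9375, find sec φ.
sec φ = 1/cos φ = 1.067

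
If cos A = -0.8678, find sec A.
sec A = 1/cos A = -1.152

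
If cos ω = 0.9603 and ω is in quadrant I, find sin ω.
sin ω = 0.279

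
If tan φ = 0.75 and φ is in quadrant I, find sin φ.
sin φ = 0.6 (using tan²φ + 1 = sec²φ)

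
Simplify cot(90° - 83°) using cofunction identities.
cot(90° - 83°) = tan(83°)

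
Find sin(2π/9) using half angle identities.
sin(2π/9) = √((1 - cos 4π/9)/2) = 0.6428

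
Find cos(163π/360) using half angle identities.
cos(163π/360) = √((1 + cos 163π/180)/2) = 0.1478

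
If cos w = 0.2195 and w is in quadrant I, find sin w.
sin w = 0.9756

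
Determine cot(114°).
cot(114°) = -0.4452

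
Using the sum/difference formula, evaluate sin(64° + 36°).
sin(64° + 36°) = sin 64° cos 36° + cos 64° sin 36° = 0.9848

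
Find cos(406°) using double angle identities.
cos(406°) = cos²203° - sin²203° = 0.6947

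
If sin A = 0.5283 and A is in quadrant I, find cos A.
cos A = 0.8491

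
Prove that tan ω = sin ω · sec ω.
RHS = sin ω · (1/cos ω) = sin ω/cos ω = tan ω = LHS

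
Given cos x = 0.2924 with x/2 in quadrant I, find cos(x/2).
cos(x/2) = ±√((1 + cos x)/2); positive since x/2 ∈ QI, so cos(x/2) = 0.8039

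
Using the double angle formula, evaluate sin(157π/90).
sin(157π/90) = 2 sin 157π/180 cos 157π/180 = -0.7193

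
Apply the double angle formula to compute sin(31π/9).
sin(31π/9) = 2 sin 31π/18 cos 31π/18 = -0.9848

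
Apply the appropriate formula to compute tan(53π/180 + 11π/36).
tan(53π/180 + 11π/36) = (tan 53π/180 + tan 11π/36)/(1 - tan 53π/180 tan 11π/36) = -3.078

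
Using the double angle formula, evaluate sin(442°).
sin(442°) = 2 sin 221° cos 221° = 0.9903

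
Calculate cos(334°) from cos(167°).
cos(334°) = cos²167° - sin²167° = 0.8988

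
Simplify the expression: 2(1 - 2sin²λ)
2(1 - 2sin²λ) = 2(cos(2λ)) (using Double angle)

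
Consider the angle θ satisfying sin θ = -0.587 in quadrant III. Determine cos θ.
cos θ = ±√(1 - sin²θ) = -0.8096 (negative in QIII)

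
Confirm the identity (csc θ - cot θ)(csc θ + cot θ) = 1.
LHS = csc²θ - cot²θ = (1 + cot²θ) - cot²θ = 1 = RHS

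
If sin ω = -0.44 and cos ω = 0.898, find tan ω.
tan ω = sin ω / cos ω = -0.49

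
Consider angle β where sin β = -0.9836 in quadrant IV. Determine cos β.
cos β = √(1 - sin²β) = 0.1804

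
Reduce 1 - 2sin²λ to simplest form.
1 - 2sin²λ = cos(2λ) (using Double angle)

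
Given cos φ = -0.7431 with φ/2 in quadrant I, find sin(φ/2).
sin(φ/2) = ±√((1 - cos φ)/2); positive since φ/2 ∈ QI, so sin(φ/2) = 0.9336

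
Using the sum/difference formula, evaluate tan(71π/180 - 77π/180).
tan(71π/180 - 77π/180) = (tan 71π/180 - tan 77π/180)/(1 + tan 71π/180 tan 77π/180) = -0.1051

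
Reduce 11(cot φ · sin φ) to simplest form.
11(cot φ · sin φ) = 11(cos φ) (using Quotient identity)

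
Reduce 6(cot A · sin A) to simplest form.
6(cot A · sin A) = 6(cos A) (using Quotient identity)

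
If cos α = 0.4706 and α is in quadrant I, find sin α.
sin α = 0.8823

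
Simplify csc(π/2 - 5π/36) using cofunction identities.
csc(π/2 - 5π/36) = sec(5π/36)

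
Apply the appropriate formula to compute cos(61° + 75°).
cos(61° + 75°) = cos 61° cos 75° - sin 61° sin 75° = -0.7193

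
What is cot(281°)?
cot(281°) = -0.1944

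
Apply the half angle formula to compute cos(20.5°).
cos(20.5°) = √((1 + cos 41°)/2) = 0.9367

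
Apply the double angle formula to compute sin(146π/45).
sin(146π/45) = 2 sin 73π/45 cos 73π/45 = -0.6947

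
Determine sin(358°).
sin(358°) = -0.0349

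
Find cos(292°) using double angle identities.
cos(292°) = cos²146° - sin²146° = 0.3746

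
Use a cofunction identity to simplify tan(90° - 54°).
tan(90° - 54°) = cot(54°)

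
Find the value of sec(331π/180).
sec(331π/180) = 1.143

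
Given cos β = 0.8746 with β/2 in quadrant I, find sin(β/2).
sin(β/2) = ±√((1 - cos β)/2); positive since β/2 ∈ QI, so sin(β/2) = 0.2504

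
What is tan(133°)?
tan(133°) = -1.072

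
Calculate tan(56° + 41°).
tan(56° + 41°) = (tan 56° + tan 41°)/(1 - tan 56° tan 41°) = -8.144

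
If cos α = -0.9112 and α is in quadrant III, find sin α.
sin α = -0.412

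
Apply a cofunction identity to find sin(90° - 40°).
sin(90° - 40°) = cos(40°) = 0.766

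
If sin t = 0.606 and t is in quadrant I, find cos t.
cos t = 0.7955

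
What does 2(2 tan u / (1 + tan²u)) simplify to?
2(2 tan u / (1 + tan²u)) = 2(sin(2u)) (using Double angle)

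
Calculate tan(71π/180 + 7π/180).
tan(71π/180 + 7π/180) = (tan 71π/180 + tan 7π/180)/(1 - tan 71π/180 tan 7π/180) = 4.705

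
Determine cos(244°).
cos(244°) = -0.4384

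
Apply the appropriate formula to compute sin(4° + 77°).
sin(4° + 77°) = sin 4° cos 77° + cos 4° sin 77° = 0.9877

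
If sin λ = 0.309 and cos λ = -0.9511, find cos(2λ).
cos(2λ) = cos²λ - sin²λ = 0.8091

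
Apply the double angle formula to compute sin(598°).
sin(598°) = 2 sin 299° cos 299° = -0.848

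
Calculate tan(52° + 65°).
tan(52° + 65°) = (tan 52° + tan 65°)/(1 - tan 52° tan 65°) = -1.963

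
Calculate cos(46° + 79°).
cos(46° + 79°) = cos 46° cos 79° - sin 46° sin 79° = -0.5736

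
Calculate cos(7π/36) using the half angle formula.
cos(7π/36) = √((1 + cos 7π/18)/2) = 0.8192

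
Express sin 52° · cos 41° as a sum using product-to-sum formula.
sin 52° cos 41° = (1/2)[sin(52°+41°) + sin(52°-41°)]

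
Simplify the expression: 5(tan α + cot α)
5(tan α + cot α) = 5(sec α csc α) (using Quotient identities)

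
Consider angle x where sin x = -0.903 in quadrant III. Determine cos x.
cos x = ±√(1 - sin²x) = -0.4296 (negative in QIII)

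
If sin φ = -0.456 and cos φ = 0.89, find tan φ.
tan φ = sin φ / cos φ = -0.5124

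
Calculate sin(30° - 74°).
sin(30° - 74°) = sin 30° cos 74° - cos 30° sin 74° = -0.6947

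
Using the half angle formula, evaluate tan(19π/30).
tan(19π/30) = sin 19π/15 / (1 + cos 19π/15) = -2.246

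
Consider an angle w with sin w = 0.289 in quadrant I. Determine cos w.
cos w = √(1 - sin²w) = 0.9573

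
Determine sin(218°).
sin(218°) = -0.6157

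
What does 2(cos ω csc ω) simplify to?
2(cos ω csc ω) = 2(cot ω) (using Reciprocal + quotient)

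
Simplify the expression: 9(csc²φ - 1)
9(csc²φ - 1) = 9(cot²φ) (using Pythagorean identity)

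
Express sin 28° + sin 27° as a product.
sin 28° + sin 27° = 2 sin(27.5°) cos(0.5°)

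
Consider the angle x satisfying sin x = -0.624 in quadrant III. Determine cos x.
cos x = ±√(1 - sin²x) = -0.7814 (negative in QIII)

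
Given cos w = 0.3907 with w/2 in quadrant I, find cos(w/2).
cos(w/2) = ±√((1 + cos w)/2); positive since w/2 ∈ QI, so cos(w/2) = 0.8339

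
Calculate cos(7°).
cos(7°) = 0.9925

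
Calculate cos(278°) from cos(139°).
cos(278°) = cos²139° - sin²139° = 0.1392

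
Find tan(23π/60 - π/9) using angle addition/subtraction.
tan(23π/60 - π/9) = (tan 23π/60 - tan π/9)/(1 + tan 23π/60 tan π/9) = 1.15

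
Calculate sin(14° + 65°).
sin(14° + 65°) = sin 14° cos 65° + cos 14° sin 65° = 0.9816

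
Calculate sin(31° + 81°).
sin(31° + 81°) = sin 31° cos 81° + cos 31° sin 81° = 0.9272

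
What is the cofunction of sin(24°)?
sin(24°) = cos(90° - 24°) = cos(66°)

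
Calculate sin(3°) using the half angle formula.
sin(3°) = √((1 - cos 6°)/2) = 0.05234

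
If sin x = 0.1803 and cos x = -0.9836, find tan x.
tan x = sin x / cos x = -0.1833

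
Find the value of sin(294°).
sin(294°) = -0.9135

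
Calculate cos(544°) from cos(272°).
cos(544°) = cos²272° - sin²272° = -0.9976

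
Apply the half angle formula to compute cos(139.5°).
cos(139.5°) = -√((1 + cos 279°)/2) = -0.7604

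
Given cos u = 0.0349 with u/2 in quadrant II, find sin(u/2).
sin(u/2) = ±√((1 - cos u)/2); positive since u/2 ∈ QII, so sin(u/2) = 0.6947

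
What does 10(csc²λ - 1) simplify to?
10(csc²λ - 1) = 10(cot²λ) (using Pythagorean identity)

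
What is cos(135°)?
cos(135°) = -√2/2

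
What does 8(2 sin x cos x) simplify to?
8(2 sin x cos x) = 8(sin(2x)) (using Double angle)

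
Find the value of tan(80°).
tan(80°) = 5.671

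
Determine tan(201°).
tan(201°) = 0.3839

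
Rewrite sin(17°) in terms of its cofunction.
sin(17°) = cos(90° - 17°) = cos(73°)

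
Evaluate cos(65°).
cos(65°) = 0.4226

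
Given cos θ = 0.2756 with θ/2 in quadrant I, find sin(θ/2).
sin(θ/2) = ±√((1 - cos θ)/2); positive since θ/2 ∈ QI, so sin(θ/2) = 0.6018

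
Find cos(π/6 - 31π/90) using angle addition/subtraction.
cos(π/6 - 31π/90) = cos π/6 cos 31π/90 + sin π/6 sin 31π/90 = 0.848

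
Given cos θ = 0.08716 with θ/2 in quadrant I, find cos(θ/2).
cos(θ/2) = ±√((1 + cos θ)/2); positive since θ/2 ∈ QI, so cos(θ/2) = 0.7373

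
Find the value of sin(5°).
sin(5°) = 0.08716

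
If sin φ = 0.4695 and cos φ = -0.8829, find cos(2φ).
cos(2φ) = cos²φ - sin²φ = 0.5591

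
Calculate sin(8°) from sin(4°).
sin(8°) = 2 sin 4° cos 4° = 0.1392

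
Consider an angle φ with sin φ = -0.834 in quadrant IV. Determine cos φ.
cos φ = √(1 - sin²φ) = 0.5518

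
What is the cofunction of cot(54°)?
cot(54°) = tan(90° - 54°) = tan(36°)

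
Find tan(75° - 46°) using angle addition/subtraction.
tan(75° - 46°) = (tan 75° - tan 46°)/(1 + tan 75° tan 46°) = 0.5543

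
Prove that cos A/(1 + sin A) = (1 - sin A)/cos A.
RHS = (1 - sin A)(1 + sin A) / (cos A(1 + sin A)) = (1 - sin²A) / (cos A(1 + sin A)) = cos²A / (cos A(1 + sin A)) = cos A/(1 + sin A) = LHS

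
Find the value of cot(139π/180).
cot(139π/180) = -1.15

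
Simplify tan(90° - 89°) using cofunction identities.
tan(90° - 89°) = cot(89°)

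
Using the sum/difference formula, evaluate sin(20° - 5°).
sin(20° - 5°) = sin 20° cos 5° - cos 20° sin 5° = (√6-√2)/4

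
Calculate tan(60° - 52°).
tan(60° - 52°) = (tan 60° - tan 52°)/(1 + tan 60° tan 52°) = 0.1405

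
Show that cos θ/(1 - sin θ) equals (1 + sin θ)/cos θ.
RHS = (1 + sin θ)(1 - sin θ) / (cos θ(1 - sin θ)) = (1 - sin²θ) / (cos θ(1 - sin θ)) = cos²θ / (cos θ(1 - sin θ)) = cos θ/(1 - sin θ) = LHS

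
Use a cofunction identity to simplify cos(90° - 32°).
cos(90° - 32°) = sin(32°)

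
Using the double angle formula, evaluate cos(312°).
cos(312°) = 2cos²156° - 1 = 0.6691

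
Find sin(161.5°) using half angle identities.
sin(161.5°) = √((1 - cos 323°)/2) = 0.3173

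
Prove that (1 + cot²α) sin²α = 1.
LHS = csc²α · sin²α = (1/sin²α) · sin²α = 1 = RHS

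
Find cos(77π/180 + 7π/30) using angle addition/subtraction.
cos(77π/180 + 7π/30) = cos 77π/180 cos 7π/30 - sin 77π/180 sin 7π/30 = -0.4848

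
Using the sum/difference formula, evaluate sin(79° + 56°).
sin(79° + 56°) = sin 79° cos 56° + cos 79° sin 56° = √2/2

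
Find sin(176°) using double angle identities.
sin(176°) = 2 sin 88° cos 88° = 0.06976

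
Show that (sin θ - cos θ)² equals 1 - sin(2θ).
LHS = sin²θ - 2 sin θ cos θ + cos²θ = (sin²θ + cos²θ) - 2 sin θ cos θ = 1 - sin(2θ) = RHS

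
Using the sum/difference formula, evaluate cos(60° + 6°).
cos(60° + 6°) = cos 60° cos 6° - sin 60° sin 6° = 0.4067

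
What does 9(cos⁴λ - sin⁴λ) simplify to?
9(cos⁴λ - sin⁴λ) = 9(cos(2λ)) (using Factoring + double angle)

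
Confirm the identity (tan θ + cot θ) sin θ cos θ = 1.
LHS = (sin θ/cos θ + cos θ/sin θ) sin θ cos θ = ((sin²θ + cos²θ)/(sin θ cos θ)) · sin θ cos θ = sin²θ + cos²θ = 1 = RHS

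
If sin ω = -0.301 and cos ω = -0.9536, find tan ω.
tan ω = sin ω / cos ω = 0.3156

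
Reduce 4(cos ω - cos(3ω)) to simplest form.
4(cos ω - cos(3ω)) = 4(2 sin(2ω) sin ω) (using Sum-to-product)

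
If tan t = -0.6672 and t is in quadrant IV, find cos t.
cos t = 0.8318 (using tan²t + 1 = sec²t)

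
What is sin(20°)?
sin(20°) = 0.342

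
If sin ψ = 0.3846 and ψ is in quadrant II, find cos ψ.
cos ψ = -0.9231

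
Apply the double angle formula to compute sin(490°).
sin(490°) = 2 sin 245° cos 245° = 0.766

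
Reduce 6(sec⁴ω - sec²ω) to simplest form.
6(sec⁴ω - sec²ω) = 6(tan⁴ω + tan²ω) (using Pythagorean)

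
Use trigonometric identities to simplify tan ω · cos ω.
tan ω · cos ω = sin ω (using Quotient identity)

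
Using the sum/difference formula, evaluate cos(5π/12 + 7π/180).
cos(5π/12 + 7π/180) = cos 5π/12 cos 7π/180 - sin 5π/12 sin 7π/180 = 0.1392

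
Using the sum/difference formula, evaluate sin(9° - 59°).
sin(9° - 59°) = sin 9° cos 59° - cos 9° sin 59° = -0.766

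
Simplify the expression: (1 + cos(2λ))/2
(1 + cos(2λ))/2 = cos²λ (using Power reduction)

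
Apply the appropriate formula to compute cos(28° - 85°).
cos(28° - 85°) = cos 28° cos 85° + sin 28° sin 85° = 0.5446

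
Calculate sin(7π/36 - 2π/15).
sin(7π/36 - 2π/15) = sin 7π/36 cos 2π/15 - cos 7π/36 sin 2π/15 = 0.1908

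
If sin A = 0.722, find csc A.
csc A = 1/sin A = 1.385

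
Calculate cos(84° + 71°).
cos(84° + 71°) = cos 84° cos 71° - sin 84° sin 71° = -0.9063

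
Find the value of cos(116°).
cos(116°) = -0.4384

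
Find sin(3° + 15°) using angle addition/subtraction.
sin(3° + 15°) = sin 3° cos 15° + cos 3° sin 15° = 0.309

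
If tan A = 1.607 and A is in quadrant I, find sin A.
sin A = 0.849 (using tan²A + 1 = sec²A)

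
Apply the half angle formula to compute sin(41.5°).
sin(41.5°) = √((1 - cos 83°)/2) = 0.6626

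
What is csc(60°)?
csc(60°) = 2√3/3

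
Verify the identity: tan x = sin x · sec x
RHS = sin x · (1/cos x) = sin x/cos x = tan x = LHS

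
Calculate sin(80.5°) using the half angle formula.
sin(80.5°) = √((1 - cos 161°)/2) = 0.9863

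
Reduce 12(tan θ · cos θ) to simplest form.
12(tan θ · cos θ) = 12(sin θ) (using Quotient identity)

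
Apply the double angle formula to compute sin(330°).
sin(330°) = 2 sin 165° cos 165° = -1/2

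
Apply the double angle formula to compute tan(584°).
tan(584°) = 2 tan 292° / (1 - tan²292°) = 0.9657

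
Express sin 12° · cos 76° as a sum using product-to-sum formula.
sin 12° cos 76° = (1/2)[sin(12°+76°) + sin(12°-76°)]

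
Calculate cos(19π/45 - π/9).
cos(19π/45 - π/9) = cos 19π/45 cos π/9 + sin 19π/45 sin π/9 = 0.5592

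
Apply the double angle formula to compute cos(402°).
cos(402°) = cos²201° - sin²201° = 0.7431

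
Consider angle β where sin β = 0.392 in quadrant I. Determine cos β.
cos β = √(1 - sin²β) = 0.92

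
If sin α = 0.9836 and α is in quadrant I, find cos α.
cos α = 0.1804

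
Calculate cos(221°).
cos(221°) = -0.7547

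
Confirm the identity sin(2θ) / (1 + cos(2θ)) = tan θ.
LHS = 2 sin θ cos θ / (2cos²θ) = sin θ/cos θ = tan θ = RHS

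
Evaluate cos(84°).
cos(84°) = 0.1045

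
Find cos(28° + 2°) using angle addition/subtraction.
cos(28° + 2°) = cos 28° cos 2° - sin 28° sin 2° = √3/2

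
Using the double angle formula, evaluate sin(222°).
sin(222°) = 2 sin 111° cos 111° = -0.6691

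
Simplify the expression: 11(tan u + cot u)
11(tan u + cot u) = 11(sec u csc u) (using Quotient identities)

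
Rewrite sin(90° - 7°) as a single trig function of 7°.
sin(90° - 7°) = cos(7°)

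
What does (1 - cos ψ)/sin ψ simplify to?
(1 - cos ψ)/sin ψ = tan(ψ/2) (using Half angle)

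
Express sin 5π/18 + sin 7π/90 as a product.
sin 5π/18 + sin 7π/90 = 2 sin(8π/45) cos(π/10)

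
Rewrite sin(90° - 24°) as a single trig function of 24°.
sin(90° - 24°) = cos(24°)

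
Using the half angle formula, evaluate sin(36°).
sin(36°) = √((1 - cos 72°)/2) = 0.5878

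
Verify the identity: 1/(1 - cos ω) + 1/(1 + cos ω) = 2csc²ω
LHS = [(1 + cos ω) + (1 - cos ω)] / [(1 - cos ω)(1 + cos ω)] = 2/(1 - cos²ω) = 2/sin²ω = 2csc²ω = RHS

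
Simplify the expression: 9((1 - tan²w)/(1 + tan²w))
9((1 - tan²w)/(1 + tan²w)) = 9(cos(2w)) (using Double angle)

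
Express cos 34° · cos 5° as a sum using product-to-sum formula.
cos 34° cos 5° = (1/2)[cos(34°-5°) + cos(34°+5°)]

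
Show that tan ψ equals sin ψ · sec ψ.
RHS = sin ψ · (1/cos ψ) = sin ψ/cos ψ = tan ψ = LHS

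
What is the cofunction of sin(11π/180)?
sin(11π/180) = cos(π/2 - 11π/180) = cos(79π/180)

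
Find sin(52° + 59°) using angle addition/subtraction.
sin(52° + 59°) = sin 52° cos 59° + cos 52° sin 59° = 0.9336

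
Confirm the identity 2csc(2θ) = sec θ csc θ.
LHS = 2/sin(2θ) = 2/(2 sin θ cos θ) = 1/(sin θ cos θ) = (1/cos θ)(1/sin θ) = sec θ csc θ = RHS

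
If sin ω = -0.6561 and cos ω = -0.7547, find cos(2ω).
cos(2ω) = cos²ω - sin²ω = 0.1391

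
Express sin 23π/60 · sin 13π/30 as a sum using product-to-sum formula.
sin 23π/60 sin 13π/30 = (1/2)[cos(23π/60-13π/30) - cos(23π/60+13π/30)]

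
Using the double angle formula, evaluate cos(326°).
cos(326°) = cos²163° - sin²163° = 0.829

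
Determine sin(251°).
sin(251°) = -0.9455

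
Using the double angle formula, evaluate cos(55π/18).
cos(55π/18) = cos²55π/36 - sin²55π/36 = -0.9848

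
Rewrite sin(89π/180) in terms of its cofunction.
sin(89π/180) = cos(π/2 - 89π/180) = cos(π/180)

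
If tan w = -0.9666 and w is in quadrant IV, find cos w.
cos w = 0.719 (using tan²w + 1 = sec²w)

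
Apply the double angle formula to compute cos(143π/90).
cos(143π/90) = cos²143π/180 - sin²143π/180 = 0.2756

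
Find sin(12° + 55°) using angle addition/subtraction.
sin(12° + 55°) = sin 12° cos 55° + cos 12° sin 55° = 0.9205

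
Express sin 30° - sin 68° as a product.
sin 30° - sin 68° = 2 cos(49°) sin(-19°)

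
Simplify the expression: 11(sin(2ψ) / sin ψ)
11(sin(2ψ) / sin ψ) = 11(2 cos ψ) (using Double angle)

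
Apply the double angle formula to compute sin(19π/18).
sin(19π/18) = 2 sin 19π/36 cos 19π/36 = -0.1736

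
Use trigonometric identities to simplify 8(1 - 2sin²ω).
8(1 - 2sin²ω) = 8(cos(2ω)) (using Double angle)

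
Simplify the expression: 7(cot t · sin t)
7(cot t · sin t) = 7(cos t) (using Quotient identity)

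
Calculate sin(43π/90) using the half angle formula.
sin(43π/90) = √((1 - cos 43π/45)/2) = 0.9976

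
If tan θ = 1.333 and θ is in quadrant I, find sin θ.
sin θ = 0.7999 (using tan²θ + 1 = sec²θ)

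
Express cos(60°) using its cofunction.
cos(60°) = sin(90° - 60°) = sin(30°)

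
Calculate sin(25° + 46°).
sin(25° + 46°) = sin 25° cos 46° + cos 25° sin 46° = 0.9455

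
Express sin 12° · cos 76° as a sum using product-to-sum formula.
sin 12° cos 76° = (1/2)[sin(12°+76°) + sin(12°-76°)]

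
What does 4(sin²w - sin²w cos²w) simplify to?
4(sin²w - sin²w cos²w) = 4(sin⁴w) (using Factoring)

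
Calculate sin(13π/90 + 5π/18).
sin(13π/90 + 5π/18) = sin 13π/90 cos 5π/18 + cos 13π/90 sin 5π/18 = 0.9703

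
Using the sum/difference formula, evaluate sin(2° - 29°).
sin(2° - 29°) = sin 2° cos 29° - cos 2° sin 29° = -0.454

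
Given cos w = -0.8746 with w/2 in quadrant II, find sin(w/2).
sin(w/2) = ±√((1 - cos w)/2); positive since w/2 ∈ QII, so sin(w/2) = 0.9681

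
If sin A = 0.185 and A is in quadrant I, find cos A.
cos A = 0.9827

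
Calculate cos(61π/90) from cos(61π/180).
cos(61π/90) = cos²61π/180 - sin²61π/180 = -0.5299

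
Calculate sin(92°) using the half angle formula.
sin(92°) = √((1 - cos 184°)/2) = 0.9994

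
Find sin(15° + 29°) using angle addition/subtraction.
sin(15° + 29°) = sin 15° cos 29° + cos 15° sin 29° = 0.6947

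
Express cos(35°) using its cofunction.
cos(35°) = sin(90° - 35°) = sin(55°)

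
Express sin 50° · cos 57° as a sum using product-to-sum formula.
sin 50° cos 57° = (1/2)[sin(50°+57°) + sin(50°-57°)]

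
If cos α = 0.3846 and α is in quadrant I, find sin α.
sin α = 0.9231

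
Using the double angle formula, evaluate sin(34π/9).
sin(34π/9) = 2 sin 17π/9 cos 17π/9 = -0.6428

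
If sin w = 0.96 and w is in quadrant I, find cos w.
cos w = 0.28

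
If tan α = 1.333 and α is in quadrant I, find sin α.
sin α = 0.7999 (using tan²α + 1 = sec²α)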